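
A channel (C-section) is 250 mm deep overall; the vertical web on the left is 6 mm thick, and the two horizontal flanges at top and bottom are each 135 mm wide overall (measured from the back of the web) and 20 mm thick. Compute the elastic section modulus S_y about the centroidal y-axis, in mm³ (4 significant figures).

S_y ≈ 1.563 × 10⁵ mm³

Decompose the section into non-overlapping parts with the origin at the bottom-left of its bounding rectangle.
Web: 6 × 250, A = 1 500 mm², x = 3 mm, Ī = 4 500 mm⁴.
Top flange (beyond web): 129 × 20, A = 2 580 mm², x = 70.5 mm, Ī = 3 577 815 mm⁴.
Bottom flange (beyond web): 129 × 20, A = 2 580 mm², x = 70.5 mm, Ī = 3 577 815 mm⁴.
Centroid: x̄ = ΣA·x / ΣA = 55.2973 mm.
Transfer each piece to the centroidal y-axis using Ī + A·d² with d = x − 55.2973:
  web: d = -52.2973 mm → contributes +4 107 011 mm⁴
  top flange (beyond web): d = 15.2027 mm → contributes +4 174 110 mm⁴
  bottom flange (beyond web): d = 15.2027 mm → contributes +4 174 110 mm⁴
Total I = 12 455 231 mm⁴.
Extreme fibre distance c = 79.7027 mm; S = I/c = 156 271 mm³.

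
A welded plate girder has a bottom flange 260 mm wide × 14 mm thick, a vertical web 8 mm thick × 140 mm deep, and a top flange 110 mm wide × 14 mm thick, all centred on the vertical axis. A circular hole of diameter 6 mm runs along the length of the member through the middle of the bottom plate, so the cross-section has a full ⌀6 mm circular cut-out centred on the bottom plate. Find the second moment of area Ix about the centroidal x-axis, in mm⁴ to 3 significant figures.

Split into non-overlapping primitives; take the origin at the lower-left of the bounding box.
Bottom plate: 260 × 14, A = 3 640 mm², y = 7 mm, Ī = 59 453 mm⁴.
Web plate: 8 × 140, A = 1 120 mm², y = 84 mm, Ī = 1 829 333 mm⁴.
Top plate: 110 × 14, A = 1 540 mm², y = 161 mm, Ī = 25 153 mm⁴.
Hole (subtracted): ⌀6, A = 28.274 mm², y = 7 mm, Ī = 63.617 mm⁴.
Centroid: ȳ = ΣA·y / ΣA = 58.565 mm.
Transfer each piece to the centroidal x-axis using Ī + A·d² with d = y − 58.565:
  bottom plate: d = -51.565 mm → contributes +9 737 937 mm⁴
  web plate: d = 25.435 mm → contributes +2 553 919 mm⁴
  top plate: d = 102.44 mm → contributes +16 184 342 mm⁴
  hole: d = -51.565 mm → contributes −75 243 mm⁴
Total I = 28 400 954 mm⁴.

Ix ≈ 2.84 × 10⁷ mm⁴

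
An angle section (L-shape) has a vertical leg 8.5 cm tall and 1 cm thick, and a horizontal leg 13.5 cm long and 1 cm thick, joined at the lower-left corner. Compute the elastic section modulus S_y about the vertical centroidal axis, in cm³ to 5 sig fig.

S_y ≈ 43.864 cm³

Break the section into simple shapes (no overlaps), measuring from the bottom-left corner of the bounding box.
Vertical leg: 1 × 8.5, A = 8.5 cm², x = 0.5 cm, Ī = 0.7083333 cm⁴.
Horizontal leg (remainder): 12.5 × 1, A = 12.5 cm², x = 7.25 cm, Ī = 162.7604 cm⁴.
Centroid: x̄ = ΣA·x / ΣA = 4.517857 cm.
Transfer each piece to the vertical centroidal axis using Ī + A·d² with d = x − 4.517857:
  vertical leg: d = -4.017857 cm → contributes +137.9253 cm⁴
  horizontal leg (remainder): d = 2.732143 cm → contributes +256.068 cm⁴
Total I = 393.9933 cm⁴.
Extreme fibre distance c = 8.982143 cm; S = I/c = 43.86407 cm³.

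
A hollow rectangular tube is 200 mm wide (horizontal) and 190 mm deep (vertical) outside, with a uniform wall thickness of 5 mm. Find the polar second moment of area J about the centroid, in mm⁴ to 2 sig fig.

J ≈ 4.6 × 10⁷ mm⁴

Treat the section as a set of non-overlapping primitives; coordinates are from the bounding-box lower-left.
Outer rectangle: 200 × 190, A = 38 000 mm², y = 95 mm, Ī = 114 316 667 mm⁴.
Inner void (subtracted): 190 × 180, A = 34 200 mm², y = 95 mm, Ī = 92 340 000 mm⁴.
By symmetry the centroid is at mid-height, ȳ = 95 mm.
All pieces are centred on the centroidal x-axis, so I = ΣĪ (holes subtracted) = 21 976 667 mm⁴.
Repeating about the centroidal y-axis gives I_y = 23 781 667 mm⁴.
Polar second moment: J = I_x + I_y = 45 758 333 mm⁴.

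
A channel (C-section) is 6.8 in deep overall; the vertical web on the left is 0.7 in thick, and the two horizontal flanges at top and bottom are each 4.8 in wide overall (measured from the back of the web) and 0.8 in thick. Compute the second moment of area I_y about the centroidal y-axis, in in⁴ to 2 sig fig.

I_y ≈ 25 in⁴

Treat the section as a set of non-overlapping primitives; coordinates are from the bounding-box lower-left.
Web: 0.7 × 6.8, A = 4.76 in², x = 0.35 in, Ī = 0.1944 in⁴.
Top flange (beyond web): 4.1 × 0.8, A = 3.28 in², x = 2.75 in, Ī = 4.595 in⁴.
Bottom flange (beyond web): 4.1 × 0.8, A = 3.28 in², x = 2.75 in, Ī = 4.595 in⁴.
Centroid: x̄ = ΣA·x / ΣA = 1.741 in.
Transfer each piece to the centroidal y-axis using Ī + A·d² with d = x − 1.741:
  web: d = -1.391 in → contributes +9.402 in⁴
  top flange (beyond web): d = 1.009 in → contributes +7.935 in⁴
  bottom flange (beyond web): d = 1.009 in → contributes +7.935 in⁴
Total I = 25.27 in⁴.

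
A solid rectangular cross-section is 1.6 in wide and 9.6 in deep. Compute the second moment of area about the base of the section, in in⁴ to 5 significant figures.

The section: 1.6 × 9.6, A = 15.36 in², y = 4.8 in, Ī = 117.9648 in⁴.
Transfer it to the bottom edge using Ī + A·d² with d = y − 0:
  the section: d = 4.8 in → contributes +471.8592 in⁴
Total I = 471.8592 in⁴.

I_base ≈ 471.86 in⁴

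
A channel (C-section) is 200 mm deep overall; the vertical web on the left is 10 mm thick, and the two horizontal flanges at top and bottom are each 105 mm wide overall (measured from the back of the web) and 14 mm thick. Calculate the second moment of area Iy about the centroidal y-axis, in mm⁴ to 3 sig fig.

Iy ≈ 5.16 × 10⁶ mm⁴

Break the section into simple shapes (no overlaps), measuring from the bottom-left corner of the bounding box.
Web: 10 × 200, A = 2 000 mm², x = 5 mm, Ī = 16 667 mm⁴.
Top flange (beyond web): 95 × 14, A = 1 330 mm², x = 57.5 mm, Ī = 1 000 271 mm⁴.
Bottom flange (beyond web): 95 × 14, A = 1 330 mm², x = 57.5 mm, Ī = 1 000 271 mm⁴.
Centroid: x̄ = ΣA·x / ΣA = 34.968 mm.
Transfer each piece to the centroidal y-axis using Ī + A·d² with d = x − 34.968:
  web: d = -29.968 mm → contributes +1 812 806 mm⁴
  top flange (beyond web): d = 22.532 mm → contributes +1 675 511 mm⁴
  bottom flange (beyond web): d = 22.532 mm → contributes +1 675 511 mm⁴
Total I = 5 163 829 mm⁴.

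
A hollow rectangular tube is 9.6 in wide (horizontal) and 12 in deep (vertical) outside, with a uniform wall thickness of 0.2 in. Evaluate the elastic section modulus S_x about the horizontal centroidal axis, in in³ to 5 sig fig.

Break the section into simple shapes (no overlaps), measuring from the bottom-left corner of the bounding box.
Outer rectangle: 9.6 × 12, A = 115.2 in², y = 6 in, Ī = 1382.4 in⁴.
Inner void (subtracted): 9.2 × 11.6, A = 106.72 in², y = 6 in, Ī = 1196.687 in⁴.
By symmetry the centroid is at mid-height, ȳ = 6 in.
All pieces are centred on the horizontal centroidal axis, so I = ΣĪ (holes subtracted) = 185.7131 in⁴.
Extreme fibre distance c = 6 in; S = I/c = 30.95218 in³.

S_x ≈ 30.952 in³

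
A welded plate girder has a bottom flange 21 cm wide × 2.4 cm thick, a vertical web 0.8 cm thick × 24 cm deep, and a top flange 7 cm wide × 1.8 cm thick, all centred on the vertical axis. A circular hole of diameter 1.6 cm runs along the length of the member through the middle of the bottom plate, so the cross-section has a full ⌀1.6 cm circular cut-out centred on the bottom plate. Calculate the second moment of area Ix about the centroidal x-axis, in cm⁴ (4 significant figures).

Decompose the section into non-overlapping parts with the origin at the bottom-left of its bounding rectangle.
Bottom plate: 21 × 2.4, A = 50.4 cm², y = 1.2 cm, Ī = 24.192 cm⁴.
Web plate: 0.8 × 24, A = 19.2 cm², y = 14.4 cm, Ī = 921.6 cm⁴.
Top plate: 7 × 1.8, A = 12.6 cm², y = 27.3 cm, Ī = 3.402 cm⁴.
Hole (subtracted): ⌀1.6, A = 2.01062 cm², y = 1.2 cm, Ī = 0.321699 cm⁴.
Centroid: ȳ = ΣA·y / ΣA = 8.46156 cm.
Transfer each piece to the centroidal x-axis using Ī + A·d² with d = y − 8.46156:
  bottom plate: d = -7.26156 cm → contributes +2681.8 cm⁴
  web plate: d = 5.93844 cm → contributes +1598.69 cm⁴
  top plate: d = 18.8384 cm → contributes +4474.98 cm⁴
  hole: d = -7.26156 cm → contributes −106.342 cm⁴
Total I = 8649.12 cm⁴.

Ix ≈ 8649 cm⁴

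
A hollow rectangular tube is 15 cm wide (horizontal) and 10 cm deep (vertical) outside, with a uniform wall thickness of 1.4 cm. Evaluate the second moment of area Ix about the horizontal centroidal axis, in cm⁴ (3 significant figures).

Treat the section as a set of non-overlapping primitives; coordinates are from the bounding-box lower-left.
Outer rectangle: 15 × 10, A = 150 cm², y = 5 cm, Ī = 1 250 cm⁴.
Inner void (subtracted): 12.2 × 7.2, A = 87.84 cm², y = 5 cm, Ī = 379.47 cm⁴.
By symmetry the centroid is at mid-height, ȳ = 5 cm.
All pieces are centred on the horizontal centroidal axis, so I = ΣĪ (holes subtracted) = 870.53 cm⁴.

Ix ≈ 871 cm⁴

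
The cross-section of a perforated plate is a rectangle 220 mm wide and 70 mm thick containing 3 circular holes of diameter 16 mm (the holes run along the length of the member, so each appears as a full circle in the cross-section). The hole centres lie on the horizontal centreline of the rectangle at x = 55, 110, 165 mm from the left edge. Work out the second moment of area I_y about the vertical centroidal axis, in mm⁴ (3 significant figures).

I_y ≈ 6.09 × 10⁷ mm⁴

Break the section into simple shapes (no overlaps), measuring from the bottom-left corner of the bounding box.
Plate: 220 × 70, A = 15 400 mm², x = 110 mm, Ī = 62 113 333 mm⁴.
Hole 1 (subtracted): ⌀16, A = 201.06 mm², x = 55 mm, Ī = 3 217 mm⁴.
Hole 2 (subtracted): ⌀16, A = 201.06 mm², x = 110 mm, Ī = 3 217 mm⁴.
Hole 3 (subtracted): ⌀16, A = 201.06 mm², x = 165 mm, Ī = 3 217 mm⁴.
By symmetry the centroid is at mid-width, x̄ = 110 mm.
Transfer each piece to the vertical centroidal axis using Ī + A·d² with d = x − 110:
  plate: d = 0 mm → contributes +62 113 333 mm⁴
  hole 1: d = -55 mm → contributes −611 429 mm⁴
  hole 2: d = 0 mm → contributes −3 217 mm⁴
  hole 3: d = 55 mm → contributes −611 429 mm⁴
Total I = 60 887 258 mm⁴.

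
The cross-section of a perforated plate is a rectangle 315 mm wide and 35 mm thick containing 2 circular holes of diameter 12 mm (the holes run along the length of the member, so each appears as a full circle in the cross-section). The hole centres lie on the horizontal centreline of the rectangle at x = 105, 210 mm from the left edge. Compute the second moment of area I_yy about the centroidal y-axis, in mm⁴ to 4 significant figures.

Break the section into simple shapes (no overlaps), measuring from the bottom-left corner of the bounding box.
Plate: 315 × 35, A = 11 025 mm², x = 157.5 mm, Ī = 91 162 969 mm⁴.
Hole 1 (subtracted): ⌀12, A = 113.097 mm², x = 105 mm, Ī = 1017.88 mm⁴.
Hole 2 (subtracted): ⌀12, A = 113.097 mm², x = 210 mm, Ī = 1017.88 mm⁴.
By symmetry the centroid is at mid-width, x̄ = 157.5 mm.
Transfer each piece to the centroidal y-axis using Ī + A·d² with d = x − 157.5:
  plate: d = 0 mm → contributes +91 162 969 mm⁴
  hole 1: d = -52.5 mm → contributes −312 742 mm⁴
  hole 2: d = 52.5 mm → contributes −312 742 mm⁴
Total I = 90 537 484 mm⁴.

I_yy ≈ 9.054 × 10⁷ mm⁴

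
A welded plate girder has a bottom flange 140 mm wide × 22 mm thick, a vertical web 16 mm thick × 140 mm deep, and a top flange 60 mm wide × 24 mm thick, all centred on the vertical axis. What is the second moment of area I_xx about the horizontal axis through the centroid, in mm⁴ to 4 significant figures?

Break the section into simple shapes (no overlaps), measuring from the bottom-left corner of the bounding box.
Bottom plate: 140 × 22, A = 3 080 mm², y = 11 mm, Ī = 124 227 mm⁴.
Web plate: 16 × 140, A = 2 240 mm², y = 92 mm, Ī = 3 658 667 mm⁴.
Top plate: 60 × 24, A = 1 440 mm², y = 174 mm, Ī = 69 120 mm⁴.
Centroid: ȳ = ΣA·y / ΣA = 72.5621 mm.
Transfer each piece to the horizontal axis through the centroid using Ī + A·d² with d = y − 72.5621:
  bottom plate: d = -61.5621 mm → contributes +11 797 106 mm⁴
  web plate: d = 19.4379 mm → contributes +4 505 008 mm⁴
  top plate: d = 101.438 mm → contributes +14 886 204 mm⁴
Total I = 31 188 317 mm⁴.

I_xx ≈ 3.119 × 10⁷ mm⁴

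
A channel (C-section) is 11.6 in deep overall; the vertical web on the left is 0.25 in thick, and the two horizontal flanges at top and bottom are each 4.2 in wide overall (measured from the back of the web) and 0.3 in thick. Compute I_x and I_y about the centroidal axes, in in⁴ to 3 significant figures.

I_x ≈ 108 in⁴, I_y ≈ 8.85 in⁴

Treat the section as a set of non-overlapping primitives; coordinates are from the bounding-box lower-left.
Web: 0.25 × 11.6, A = 2.9 in², y = 5.8 in, Ī = 32.519 in⁴.
Top flange (beyond web): 3.95 × 0.3, A = 1.185 in², y = 11.45 in, Ī = 0.0088875 in⁴.
Bottom flange (beyond web): 3.95 × 0.3, A = 1.185 in², y = 0.15 in, Ī = 0.0088875 in⁴.
By symmetry the centroid is at mid-height, ȳ = 5.8 in.
Transfer each piece to the centroidal x-axis using Ī + A·d² with d = y − 5.8:
  web: d = 0 in → contributes +32.519 in⁴
  top flange (beyond web): d = 5.65 in → contributes +37.837 in⁴
  bottom flange (beyond web): d = -5.65 in → contributes +37.837 in⁴
Total I = 108.19 in⁴.
For the y-axis: x̄ = 1.0694 in.
Repeating about the centroidal y-axis gives I_y = 8.848 in⁴.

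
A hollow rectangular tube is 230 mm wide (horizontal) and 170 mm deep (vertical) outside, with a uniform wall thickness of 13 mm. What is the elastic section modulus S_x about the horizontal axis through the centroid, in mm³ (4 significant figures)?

S_x ≈ 5.106 × 10⁵ mm³

Decompose the section into non-overlapping parts with the origin at the bottom-left of its bounding rectangle.
Outer rectangle: 230 × 170, A = 39 100 mm², y = 85 mm, Ī = 94 165 833 mm⁴.
Inner void (subtracted): 204 × 144, A = 29 376 mm², y = 85 mm, Ī = 50 761 728 mm⁴.
By symmetry the centroid is at mid-height, ȳ = 85 mm.
All pieces are centred on the horizontal axis through the centroid, so I = ΣĪ (holes subtracted) = 43 404 105 mm⁴.
Extreme fibre distance c = 85 mm; S = I/c = 510 637 mm³.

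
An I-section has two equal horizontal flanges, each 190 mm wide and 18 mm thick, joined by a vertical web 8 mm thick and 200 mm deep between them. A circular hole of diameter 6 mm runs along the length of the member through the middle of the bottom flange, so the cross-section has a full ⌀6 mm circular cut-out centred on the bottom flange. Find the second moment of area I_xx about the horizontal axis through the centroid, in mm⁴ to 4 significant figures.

I_xx ≈ 8.645 × 10⁷ mm⁴

Break the section into simple shapes (no overlaps), measuring from the bottom-left corner of the bounding box.
Bottom flange: 190 × 18, A = 3 420 mm², y = 9 mm, Ī = 92 340 mm⁴.
Web: 8 × 200, A = 1 600 mm², y = 118 mm, Ī = 5 333 333 mm⁴.
Top flange: 190 × 18, A = 3 420 mm², y = 227 mm, Ī = 92 340 mm⁴.
Hole (subtracted): ⌀6, A = 28.2743 mm², y = 9 mm, Ī = 63.6173 mm⁴.
Centroid: ȳ = ΣA·y / ΣA = 118.366 mm.
Transfer each piece to the horizontal axis through the centroid using Ī + A·d² with d = y − 118.366:
  bottom flange: d = -109.366 mm → contributes +40 998 979 mm⁴
  web: d = -0.366382 mm → contributes +5 333 548 mm⁴
  top flange: d = 108.634 mm → contributes +40 452 660 mm⁴
  hole: d = -109.366 mm → contributes −338 253 mm⁴
Total I = 86 446 933 mm⁴.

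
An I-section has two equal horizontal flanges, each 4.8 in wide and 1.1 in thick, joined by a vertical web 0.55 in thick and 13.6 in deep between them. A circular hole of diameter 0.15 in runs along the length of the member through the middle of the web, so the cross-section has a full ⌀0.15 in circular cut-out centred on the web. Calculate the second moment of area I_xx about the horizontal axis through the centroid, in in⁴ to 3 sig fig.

Treat the section as a set of non-overlapping primitives; coordinates are from the bounding-box lower-left.
Bottom flange: 4.8 × 1.1, A = 5.28 in², y = 0.55 in, Ī = 0.5324 in⁴.
Web: 0.55 × 13.6, A = 7.48 in², y = 7.9 in, Ī = 115.29 in⁴.
Top flange: 4.8 × 1.1, A = 5.28 in², y = 15.25 in, Ī = 0.5324 in⁴.
Hole (subtracted): ⌀0.15, A = 0.017671 in², y = 7.9 in, Ī = 0.00002485 in⁴.
By symmetry the centroid is at mid-height, ȳ = 7.9 in.
Transfer each piece to the horizontal axis through the centroid using Ī + A·d² with d = y − 7.9:
  bottom flange: d = -7.35 in → contributes +285.77 in⁴
  web: d = 0 in → contributes +115.29 in⁴
  top flange: d = 7.35 in → contributes +285.77 in⁴
  hole: d = 0 in → contributes −0.00002485 in⁴
Total I = 686.83 in⁴.

I_xx ≈ 687 in⁴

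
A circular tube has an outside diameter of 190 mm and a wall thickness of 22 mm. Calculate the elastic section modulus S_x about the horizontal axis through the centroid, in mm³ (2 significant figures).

S_x ≈ 4.4 × 10⁵ mm³

Break the section into simple shapes (no overlaps), measuring from the bottom-left corner of the bounding box.
Outer circle: ⌀190, A = 28 353 mm², y = 95 mm, Ī = 63 971 171 mm⁴.
Bore (subtracted): ⌀146, A = 16 742 mm², y = 95 mm, Ī = 22 303 926 mm⁴.
By symmetry the centroid is at mid-height, ȳ = 95 mm.
All pieces are centred on the horizontal axis through the centroid, so I = ΣĪ (holes subtracted) = 41 667 245 mm⁴.
Extreme fibre distance c = 95 mm; S = I/c = 438 603 mm³.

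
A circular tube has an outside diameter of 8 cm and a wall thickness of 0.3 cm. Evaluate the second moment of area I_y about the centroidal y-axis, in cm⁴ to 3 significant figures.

I_y ≈ 53.9 cm⁴

Break the section into simple shapes (no overlaps), measuring from the bottom-left corner of the bounding box.
Outer circle: ⌀8, A = 50.265 cm², x = 4 cm, Ī = 201.06 cm⁴.
Bore (subtracted): ⌀7.4, A = 43.008 cm², x = 4 cm, Ī = 147.2 cm⁴.
By symmetry the centroid is at mid-width, x̄ = 4 cm.
All pieces are centred on the centroidal y-axis, so I = ΣĪ (holes subtracted) = 53.866 cm⁴.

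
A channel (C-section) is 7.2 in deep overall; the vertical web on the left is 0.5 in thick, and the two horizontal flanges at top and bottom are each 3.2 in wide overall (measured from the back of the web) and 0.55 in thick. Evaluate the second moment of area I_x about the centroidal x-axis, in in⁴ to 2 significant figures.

I_x ≈ 48 in⁴

Treat the section as a set of non-overlapping primitives; coordinates are from the bounding-box lower-left.
Web: 0.5 × 7.2, A = 3.6 in², y = 3.6 in, Ī = 15.55 in⁴.
Top flange (beyond web): 2.7 × 0.55, A = 1.485 in², y = 6.925 in, Ī = 0.03743 in⁴.
Bottom flange (beyond web): 2.7 × 0.55, A = 1.485 in², y = 0.275 in, Ī = 0.03743 in⁴.
By symmetry the centroid is at mid-height, ȳ = 3.6 in.
Transfer each piece to the centroidal x-axis using Ī + A·d² with d = y − 3.6:
  web: d = 0 in → contributes +15.55 in⁴
  top flange (beyond web): d = 3.325 in → contributes +16.46 in⁴
  bottom flange (beyond web): d = -3.325 in → contributes +16.46 in⁴
Total I = 48.46 in⁴.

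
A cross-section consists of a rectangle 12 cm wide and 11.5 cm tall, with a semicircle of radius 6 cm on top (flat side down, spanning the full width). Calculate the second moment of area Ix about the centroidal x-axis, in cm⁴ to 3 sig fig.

Split into non-overlapping primitives; take the origin at the lower-left of the bounding box.
Rectangular body: 12 × 11.5, A = 138 cm², y = 5.75 cm, Ī = 1520.9 cm⁴.
Semicircular cap: semicircle r = 6, A = 56.549 cm², y = 14.046 cm, Ī = 142.25 cm⁴.
Centroid: ȳ = ΣA·y / ΣA = 8.1615 cm.
Transfer each piece to the centroidal x-axis using Ī + A·d² with d = y − 8.1615:
  rectangular body: d = -2.4115 cm → contributes +2323.4 cm⁴
  semicircular cap: d = 5.885 cm → contributes +2100.7 cm⁴
Total I = 4424.1 cm⁴.

Ix ≈ 4420 cm⁴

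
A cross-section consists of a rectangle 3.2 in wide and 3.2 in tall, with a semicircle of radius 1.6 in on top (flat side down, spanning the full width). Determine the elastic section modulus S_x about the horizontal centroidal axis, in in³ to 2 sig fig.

S_x ≈ 9.6 in³

Treat the section as a set of non-overlapping primitives; coordinates are from the bounding-box lower-left.
Rectangular body: 3.2 × 3.2, A = 10.24 in², y = 1.6 in, Ī = 8.738 in⁴.
Semicircular cap: semicircle r = 1.6, A = 4.021 in², y = 3.879 in, Ī = 0.7193 in⁴.
Centroid: ȳ = ΣA·y / ΣA = 2.243 in.
Transfer each piece to the horizontal centroidal axis using Ī + A·d² with d = y − 2.243:
  rectangular body: d = -0.6426 in → contributes +12.97 in⁴
  semicircular cap: d = 1.636 in → contributes +11.49 in⁴
Total I = 24.45 in⁴.
Extreme fibre distance c = 2.557 in; S = I/c = 9.562 in³.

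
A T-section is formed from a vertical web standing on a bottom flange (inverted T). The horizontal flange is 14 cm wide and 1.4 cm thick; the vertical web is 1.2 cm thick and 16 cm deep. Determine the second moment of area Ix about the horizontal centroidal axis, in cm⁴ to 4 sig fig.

Decompose the section into non-overlapping parts with the origin at the bottom-left of its bounding rectangle.
Flange: 14 × 1.4, A = 19.6 cm², y = 0.7 cm, Ī = 3.20133 cm⁴.
Web: 1.2 × 16, A = 19.2 cm², y = 9.4 cm, Ī = 409.6 cm⁴.
Centroid: ȳ = ΣA·y / ΣA = 5.00515 cm.
Transfer each piece to the horizontal centroidal axis using Ī + A·d² with d = y − 5.00515:
  flange: d = -4.30515 cm → contributes +366.475 cm⁴
  web: d = 4.39485 cm → contributes +780.442 cm⁴
Total I = 1146.92 cm⁴.

Ix ≈ 1147 cm⁴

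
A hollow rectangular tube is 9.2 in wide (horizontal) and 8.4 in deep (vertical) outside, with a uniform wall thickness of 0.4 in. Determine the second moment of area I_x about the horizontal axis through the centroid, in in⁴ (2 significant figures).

I_x ≈ 150 in⁴

Decompose the section into non-overlapping parts with the origin at the bottom-left of its bounding rectangle.
Outer rectangle: 9.2 × 8.4, A = 77.28 in², y = 4.2 in, Ī = 454.4 in⁴.
Inner void (subtracted): 8.4 × 7.6, A = 63.84 in², y = 4.2 in, Ī = 307.3 in⁴.
By symmetry the centroid is at mid-height, ȳ = 4.2 in.
All pieces are centred on the horizontal axis through the centroid, so I = ΣĪ (holes subtracted) = 147.1 in⁴.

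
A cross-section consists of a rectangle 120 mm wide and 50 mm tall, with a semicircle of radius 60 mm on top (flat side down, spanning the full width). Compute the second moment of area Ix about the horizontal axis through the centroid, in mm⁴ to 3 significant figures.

Ix ≈ 1.01 × 10⁷ mm⁴

Split into non-overlapping primitives; take the origin at the lower-left of the bounding box.
Rectangular body: 120 × 50, A = 6 000 mm², y = 25 mm, Ī = 1 250 000 mm⁴.
Semicircular cap: semicircle r = 60, A = 5654.9 mm², y = 75.465 mm, Ī = 1 422 450 mm⁴.
Centroid: ȳ = ΣA·y / ΣA = 49.485 mm.
Transfer each piece to the horizontal axis through the centroid using Ī + A·d² with d = y − 49.485:
  rectangular body: d = -24.485 mm → contributes +4 847 148 mm⁴
  semicircular cap: d = 25.98 mm → contributes +5 239 143 mm⁴
Total I = 10 086 291 mm⁴.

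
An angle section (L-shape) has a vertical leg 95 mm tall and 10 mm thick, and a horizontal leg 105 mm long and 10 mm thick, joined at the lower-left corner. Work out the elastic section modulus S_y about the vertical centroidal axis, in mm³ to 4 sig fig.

S_y ≈ 2.755 × 10⁴ mm³

Treat the section as a set of non-overlapping primitives; coordinates are from the bounding-box lower-left.
Vertical leg: 10 × 95, A = 950 mm², x = 5 mm, Ī = 7916.67 mm⁴.
Horizontal leg (remainder): 95 × 10, A = 950 mm², x = 57.5 mm, Ī = 714 479 mm⁴.
Centroid: x̄ = ΣA·x / ΣA = 31.25 mm.
Transfer each piece to the vertical centroidal axis using Ī + A·d² with d = x − 31.25:
  vertical leg: d = -26.25 mm → contributes +662 526 mm⁴
  horizontal leg (remainder): d = 26.25 mm → contributes +1 369 089 mm⁴
Total I = 2 031 615 mm⁴.
Extreme fibre distance c = 73.75 mm; S = I/c = 27547.3 mm³.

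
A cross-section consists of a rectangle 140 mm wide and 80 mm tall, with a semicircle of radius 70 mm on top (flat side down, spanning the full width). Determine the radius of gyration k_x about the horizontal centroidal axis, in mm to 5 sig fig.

k_x ≈ 40.356 mm

Break the section into simple shapes (no overlaps), measuring from the bottom-left corner of the bounding box.
Rectangular body: 140 × 80, A = 11 200 mm², y = 40 mm, Ī = 5 973 333 mm⁴.
Semicircular cap: semicircle r = 70, A = 7696.902 mm², y = 109.7089 mm, Ī = 2 635 265 mm⁴.
Centroid: ȳ = ΣA·y / ΣA = 68.39316 mm.
Transfer each piece to the horizontal centroidal axis using Ī + A·d² with d = y − 68.39316:
  rectangular body: d = -28.39316 mm → contributes +15 002 454 mm⁴
  semicircular cap: d = 41.31576 mm → contributes +15 773 817 mm⁴
Total I = 30 776 271 mm⁴.
Radius of gyration: k = √(I/A) = √(30 776 271 / 18896.9) = 40.35643 mm.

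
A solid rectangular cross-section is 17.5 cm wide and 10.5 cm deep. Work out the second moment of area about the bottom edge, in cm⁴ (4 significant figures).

I_base ≈ 6753 cm⁴

The section: 17.5 × 10.5, A = 183.75 cm², y = 5.25 cm, Ī = 1688.2 cm⁴.
Transfer it to the base of the section using Ī + A·d² with d = y − 0:
  the section: d = 5.25 cm → contributes +6752.81 cm⁴
Total I = 6752.81 cm⁴.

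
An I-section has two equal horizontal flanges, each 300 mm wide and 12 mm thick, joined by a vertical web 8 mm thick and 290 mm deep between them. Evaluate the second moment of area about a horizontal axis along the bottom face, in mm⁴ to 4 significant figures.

Treat the section as a set of non-overlapping primitives; coordinates are from the bounding-box lower-left.
Bottom flange: 300 × 12, A = 3 600 mm², y = 6 mm, Ī = 43 200 mm⁴.
Web: 8 × 290, A = 2 320 mm², y = 157 mm, Ī = 16 259 333 mm⁴.
Top flange: 300 × 12, A = 3 600 mm², y = 308 mm, Ī = 43 200 mm⁴.
Transfer each piece to a horizontal axis along the bottom face using Ī + A·d² with d = y − 0:
  bottom flange: d = 6 mm → contributes +172 800 mm⁴
  web: d = 157 mm → contributes +73 445 013 mm⁴
  top flange: d = 308 mm → contributes +341 553 600 mm⁴
Total I = 415 171 413 mm⁴.

I_base ≈ 4.152 × 10⁸ mm⁴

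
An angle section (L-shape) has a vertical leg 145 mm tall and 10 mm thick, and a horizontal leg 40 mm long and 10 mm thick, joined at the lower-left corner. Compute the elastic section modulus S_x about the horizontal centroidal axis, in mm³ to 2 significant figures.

S_x ≈ 4.4 × 10⁴ mm³

Break the section into simple shapes (no overlaps), measuring from the bottom-left corner of the bounding box.
Vertical leg: 10 × 145, A = 1 450 mm², y = 72.5 mm, Ī = 2 540 521 mm⁴.
Horizontal leg (remainder): 30 × 10, A = 300 mm², y = 5 mm, Ī = 2 500 mm⁴.
Centroid: ȳ = ΣA·y / ΣA = 60.93 mm.
Transfer each piece to the horizontal centroidal axis using Ī + A·d² with d = y − 60.93:
  vertical leg: d = 11.57 mm → contributes +2 734 673 mm⁴
  horizontal leg (remainder): d = -55.93 mm → contributes +940 902 mm⁴
Total I = 3 675 574 mm⁴.
Extreme fibre distance c = 84.07 mm; S = I/c = 43 720 mm³.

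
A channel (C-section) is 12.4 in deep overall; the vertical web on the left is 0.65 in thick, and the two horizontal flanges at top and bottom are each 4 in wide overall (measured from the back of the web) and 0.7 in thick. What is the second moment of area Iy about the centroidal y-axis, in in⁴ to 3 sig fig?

Decompose the section into non-overlapping parts with the origin at the bottom-left of its bounding rectangle.
Web: 0.65 × 12.4, A = 8.06 in², x = 0.325 in, Ī = 0.28378 in⁴.
Top flange (beyond web): 3.35 × 0.7, A = 2.345 in², x = 2.325 in, Ī = 2.1931 in⁴.
Bottom flange (beyond web): 3.35 × 0.7, A = 2.345 in², x = 2.325 in, Ī = 2.1931 in⁴.
Centroid: x̄ = ΣA·x / ΣA = 1.0607 in.
Transfer each piece to the centroidal y-axis using Ī + A·d² with d = x − 1.0607:
  web: d = -0.73569 in → contributes +4.6461 in⁴
  top flange (beyond web): d = 1.2643 in → contributes +5.9415 in⁴
  bottom flange (beyond web): d = 1.2643 in → contributes +5.9415 in⁴
Total I = 16.529 in⁴.

Iy ≈ 16.5 in⁴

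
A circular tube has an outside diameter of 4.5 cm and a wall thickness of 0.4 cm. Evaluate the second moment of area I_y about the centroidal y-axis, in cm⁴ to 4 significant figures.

I_y ≈ 10.93 cm⁴

Decompose the section into non-overlapping parts with the origin at the bottom-left of its bounding rectangle.
Outer circle: ⌀4.5, A = 15.9043 cm², x = 2.25 cm, Ī = 20.1289 cm⁴.
Bore (subtracted): ⌀3.7, A = 10.7521 cm², x = 2.25 cm, Ī = 9.19977 cm⁴.
By symmetry the centroid is at mid-width, x̄ = 2.25 cm.
All pieces are centred on the centroidal y-axis, so I = ΣĪ (holes subtracted) = 10.9291 cm⁴.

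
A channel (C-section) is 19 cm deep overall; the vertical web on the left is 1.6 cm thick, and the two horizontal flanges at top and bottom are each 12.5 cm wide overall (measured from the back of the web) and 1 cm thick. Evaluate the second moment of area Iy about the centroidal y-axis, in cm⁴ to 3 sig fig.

Iy ≈ 718 cm⁴

Decompose the section into non-overlapping parts with the origin at the bottom-left of its bounding rectangle.
Web: 1.6 × 19, A = 30.4 cm², x = 0.8 cm, Ī = 6.4853 cm⁴.
Top flange (beyond web): 10.9 × 1, A = 10.9 cm², x = 7.05 cm, Ī = 107.92 cm⁴.
Bottom flange (beyond web): 10.9 × 1, A = 10.9 cm², x = 7.05 cm, Ī = 107.92 cm⁴.
Centroid: x̄ = ΣA·x / ΣA = 3.4102 cm.
Transfer each piece to the centroidal y-axis using Ī + A·d² with d = x − 3.4102:
  web: d = -2.6102 cm → contributes +213.6 cm⁴
  top flange (beyond web): d = 3.6398 cm → contributes +252.33 cm⁴
  bottom flange (beyond web): d = 3.6398 cm → contributes +252.33 cm⁴
Total I = 718.25 cm⁴.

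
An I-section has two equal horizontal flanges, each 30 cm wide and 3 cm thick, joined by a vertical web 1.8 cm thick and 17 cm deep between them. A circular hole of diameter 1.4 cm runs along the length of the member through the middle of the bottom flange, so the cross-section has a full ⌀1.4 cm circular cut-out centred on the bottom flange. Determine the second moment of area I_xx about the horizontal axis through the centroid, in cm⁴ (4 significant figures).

Decompose the section into non-overlapping parts with the origin at the bottom-left of its bounding rectangle.
Bottom flange: 30 × 3, A = 90 cm², y = 1.5 cm, Ī = 67.5 cm⁴.
Web: 1.8 × 17, A = 30.6 cm², y = 11.5 cm, Ī = 736.95 cm⁴.
Top flange: 30 × 3, A = 90 cm², y = 21.5 cm, Ī = 67.5 cm⁴.
Hole (subtracted): ⌀1.4, A = 1.53938 cm², y = 1.5 cm, Ī = 0.188574 cm⁴.
Centroid: ȳ = ΣA·y / ΣA = 11.5736 cm.
Transfer each piece to the horizontal axis through the centroid using Ī + A·d² with d = y − 11.5736:
  bottom flange: d = -10.0736 cm → contributes +9200.53 cm⁴
  web: d = -0.0736332 cm → contributes +737.116 cm⁴
  top flange: d = 9.92637 cm → contributes +8935.45 cm⁴
  hole: d = -10.0736 cm → contributes −156.402 cm⁴
Total I = 18716.7 cm⁴.

I_xx ≈ 1.872 × 10⁴ cm⁴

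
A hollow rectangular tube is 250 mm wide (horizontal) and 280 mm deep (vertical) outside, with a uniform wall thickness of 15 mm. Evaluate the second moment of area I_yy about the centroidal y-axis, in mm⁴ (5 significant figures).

Break the section into simple shapes (no overlaps), measuring from the bottom-left corner of the bounding box.
Outer rectangle: 250 × 280, A = 70 000 mm², x = 125 mm, Ī = 364 583 333 mm⁴.
Inner void (subtracted): 220 × 250, A = 55 000 mm², x = 125 mm, Ī = 221 833 333 mm⁴.
By symmetry the centroid is at mid-width, x̄ = 125 mm.
All pieces are centred on the centroidal y-axis, so I = ΣĪ (holes subtracted) = 142 750 000 mm⁴.

I_yy ≈ 1.4275 × 10⁸ mm⁴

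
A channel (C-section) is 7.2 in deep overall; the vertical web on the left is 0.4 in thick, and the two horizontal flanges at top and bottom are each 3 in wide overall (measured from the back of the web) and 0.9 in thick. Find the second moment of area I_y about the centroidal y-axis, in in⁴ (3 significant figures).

Treat the section as a set of non-overlapping primitives; coordinates are from the bounding-box lower-left.
Web: 0.4 × 7.2, A = 2.88 in², x = 0.2 in, Ī = 0.0384 in⁴.
Top flange (beyond web): 2.6 × 0.9, A = 2.34 in², x = 1.7 in, Ī = 1.3182 in⁴.
Bottom flange (beyond web): 2.6 × 0.9, A = 2.34 in², x = 1.7 in, Ī = 1.3182 in⁴.
Centroid: x̄ = ΣA·x / ΣA = 1.1286 in.
Transfer each piece to the centroidal y-axis using Ī + A·d² with d = x − 1.1286:
  web: d = -0.92857 in → contributes +2.5217 in⁴
  top flange (beyond web): d = 0.57143 in → contributes +2.0823 in⁴
  bottom flange (beyond web): d = 0.57143 in → contributes +2.0823 in⁴
Total I = 6.6862 in⁴.

I_y ≈ 6.69 in⁴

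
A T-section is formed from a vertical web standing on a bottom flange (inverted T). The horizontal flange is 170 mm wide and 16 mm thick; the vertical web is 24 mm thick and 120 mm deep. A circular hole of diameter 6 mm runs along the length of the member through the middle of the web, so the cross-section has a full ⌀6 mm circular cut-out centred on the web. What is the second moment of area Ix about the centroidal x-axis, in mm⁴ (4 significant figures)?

Ix ≈ 9.951 × 10⁶ mm⁴

Treat the section as a set of non-overlapping primitives; coordinates are from the bounding-box lower-left.
Flange: 170 × 16, A = 2 720 mm², y = 8 mm, Ī = 58026.7 mm⁴.
Web: 24 × 120, A = 2 880 mm², y = 76 mm, Ī = 3 456 000 mm⁴.
Hole (subtracted): ⌀6, A = 28.2743 mm², y = 76 mm, Ī = 63.6173 mm⁴.
Centroid: ȳ = ΣA·y / ΣA = 42.8038 mm.
Transfer each piece to the centroidal x-axis using Ī + A·d² with d = y − 42.8038:
  flange: d = -34.8038 mm → contributes +3 352 779 mm⁴
  web: d = 33.1962 mm → contributes +6 629 720 mm⁴
  hole: d = 33.1962 mm → contributes −31221.5 mm⁴
Total I = 9 951 278 mm⁴.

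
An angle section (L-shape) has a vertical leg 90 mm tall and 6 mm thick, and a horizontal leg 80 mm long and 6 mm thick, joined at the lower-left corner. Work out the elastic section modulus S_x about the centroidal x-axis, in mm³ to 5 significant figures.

Treat the section as a set of non-overlapping primitives; coordinates are from the bounding-box lower-left.
Vertical leg: 6 × 90, A = 540 mm², y = 45 mm, Ī = 364 500 mm⁴.
Horizontal leg (remainder): 74 × 6, A = 444 mm², y = 3 mm, Ī = 1 332 mm⁴.
Centroid: ȳ = ΣA·y / ΣA = 26.04878 mm.
Transfer each piece to the centroidal x-axis using Ī + A·d² with d = y − 26.04878:
  vertical leg: d = 18.95122 mm → contributes +558440.3 mm⁴
  horizontal leg (remainder): d = -23.04878 mm → contributes +237205.3 mm⁴
Total I = 795645.7 mm⁴.
Extreme fibre distance c = 63.95122 mm; S = I/c = 12441.45 mm³.

S_x ≈ 1.2441 × 10⁴ mm³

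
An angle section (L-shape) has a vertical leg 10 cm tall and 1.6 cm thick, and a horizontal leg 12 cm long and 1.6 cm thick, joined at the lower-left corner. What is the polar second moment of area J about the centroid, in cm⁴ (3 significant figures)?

Decompose the section into non-overlapping parts with the origin at the bottom-left of its bounding rectangle.
Vertical leg: 1.6 × 10, A = 16 cm², y = 5 cm, Ī = 133.33 cm⁴.
Horizontal leg (remainder): 10.4 × 1.6, A = 16.64 cm², y = 0.8 cm, Ī = 3.5499 cm⁴.
Centroid: ȳ = ΣA·y / ΣA = 2.8588 cm.
Transfer each piece to the centroidal x-axis using Ī + A·d² with d = y − 2.8588:
  vertical leg: d = 2.1412 cm → contributes +206.69 cm⁴
  horizontal leg (remainder): d = -2.0588 cm → contributes +74.083 cm⁴
Total I = 280.77 cm⁴.
For the y-axis: x̄ = 3.8588 cm.
Repeating about the centroidal y-axis gives I_y = 447.04 cm⁴.
Polar second moment: J = I_x + I_y = 727.81 cm⁴.

J ≈ 728 cm⁴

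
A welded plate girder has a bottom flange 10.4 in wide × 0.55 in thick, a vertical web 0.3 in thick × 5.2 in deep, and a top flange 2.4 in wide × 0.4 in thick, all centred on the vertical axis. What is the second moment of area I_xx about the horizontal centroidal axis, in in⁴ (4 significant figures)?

I_xx ≈ 35.51 in⁴

Split into non-overlapping primitives; take the origin at the lower-left of the bounding box.
Bottom plate: 10.4 × 0.55, A = 5.72 in², y = 0.275 in, Ī = 0.144192 in⁴.
Web plate: 0.3 × 5.2, A = 1.56 in², y = 3.15 in, Ī = 3.5152 in⁴.
Top plate: 2.4 × 0.4, A = 0.96 in², y = 5.95 in, Ī = 0.0128 in⁴.
Centroid: ȳ = ΣA·y / ΣA = 1.48046 in.
Transfer each piece to the horizontal centroidal axis using Ī + A·d² with d = y − 1.48046:
  bottom plate: d = -1.20546 in → contributes +8.45613 in⁴
  web plate: d = 1.66954 in → contributes +7.86348 in⁴
  top plate: d = 4.46954 in → contributes +19.1905 in⁴
Total I = 35.5101 in⁴.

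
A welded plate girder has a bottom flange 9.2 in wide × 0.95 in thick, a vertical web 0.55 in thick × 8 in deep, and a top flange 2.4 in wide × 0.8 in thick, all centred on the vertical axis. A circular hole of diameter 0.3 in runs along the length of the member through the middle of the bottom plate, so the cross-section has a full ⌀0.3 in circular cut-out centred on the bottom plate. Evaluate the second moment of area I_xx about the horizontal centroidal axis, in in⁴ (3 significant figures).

Split into non-overlapping primitives; take the origin at the lower-left of the bounding box.
Bottom plate: 9.2 × 0.95, A = 8.74 in², y = 0.475 in, Ī = 0.65732 in⁴.
Web plate: 0.55 × 8, A = 4.4 in², y = 4.95 in, Ī = 23.467 in⁴.
Top plate: 2.4 × 0.8, A = 1.92 in², y = 9.35 in, Ī = 0.1024 in⁴.
Hole (subtracted): ⌀0.3, A = 0.070686 in², y = 0.475 in, Ī = 0.00039761 in⁴.
Centroid: ȳ = ΣA·y / ΣA = 2.9254 in.
Transfer each piece to the horizontal centroidal axis using Ī + A·d² with d = y − 2.9254:
  bottom plate: d = -2.4504 in → contributes +53.137 in⁴
  web plate: d = 2.0246 in → contributes +41.502 in⁴
  top plate: d = 6.4246 in → contributes +79.351 in⁴
  hole: d = -2.4504 in → contributes −0.42483 in⁴
Total I = 173.57 in⁴.

I_xx ≈ 174 in⁴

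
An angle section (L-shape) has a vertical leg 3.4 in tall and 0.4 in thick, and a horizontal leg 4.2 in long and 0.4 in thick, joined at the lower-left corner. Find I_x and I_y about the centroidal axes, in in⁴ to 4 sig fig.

I_x ≈ 2.945 in⁴, I_y ≈ 5.013 in⁴

Split into non-overlapping primitives; take the origin at the lower-left of the bounding box.
Vertical leg: 0.4 × 3.4, A = 1.36 in², y = 1.7 in, Ī = 1.31013 in⁴.
Horizontal leg (remainder): 3.8 × 0.4, A = 1.52 in², y = 0.2 in, Ī = 0.0202667 in⁴.
Centroid: ȳ = ΣA·y / ΣA = 0.908333 in.
Transfer each piece to the centroidal x-axis using Ī + A·d² with d = y − 0.908333:
  vertical leg: d = 0.791667 in → contributes +2.16249 in⁴
  horizontal leg (remainder): d = -0.708333 in → contributes +0.782906 in⁴
Total I = 2.9454 in⁴.
For the y-axis: x̄ = 1.30833 in.
Repeating about the centroidal y-axis gives I_y = 5.0126 in⁴.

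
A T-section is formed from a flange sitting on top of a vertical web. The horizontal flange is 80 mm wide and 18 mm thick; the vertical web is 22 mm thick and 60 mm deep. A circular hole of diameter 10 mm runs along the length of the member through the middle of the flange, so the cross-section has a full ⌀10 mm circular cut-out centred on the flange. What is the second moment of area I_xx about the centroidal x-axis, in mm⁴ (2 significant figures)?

I_xx ≈ 1.5 × 10⁶ mm⁴

Decompose the section into non-overlapping parts with the origin at the bottom-left of its bounding rectangle.
Flange: 80 × 18, A = 1 440 mm², y = 69 mm, Ī = 38 880 mm⁴.
Web: 22 × 60, A = 1 320 mm², y = 30 mm, Ī = 396 000 mm⁴.
Hole (subtracted): ⌀10, A = 78.54 mm², y = 69 mm, Ī = 490.9 mm⁴.
Centroid: ȳ = ΣA·y / ΣA = 49.8 mm.
Transfer each piece to the centroidal x-axis using Ī + A·d² with d = y − 49.8:
  flange: d = 19.2 mm → contributes +569 638 mm⁴
  web: d = -19.8 mm → contributes +913 571 mm⁴
  hole: d = 19.2 mm → contributes −29 439 mm⁴
Total I = 1 453 771 mm⁴.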